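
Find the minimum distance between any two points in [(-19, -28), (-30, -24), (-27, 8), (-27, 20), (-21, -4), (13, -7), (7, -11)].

Computing all pairwise distances among 7 points:

d((-19, -28), (-30, -24)) = 11.7047
d((-19, -28), (-27, 8)) = 36.8782
d((-19, -28), (-27, 20)) = 48.6621
d((-19, -28), (-21, -4)) = 24.0832
d((-19, -28), (13, -7)) = 38.2753
d((-19, -28), (7, -11)) = 31.0644
d((-30, -24), (-27, 8)) = 32.1403
d((-30, -24), (-27, 20)) = 44.1022
d((-30, -24), (-21, -4)) = 21.9317
d((-30, -24), (13, -7)) = 46.2385
d((-30, -24), (7, -11)) = 39.2173
d((-27, 8), (-27, 20)) = 12.0
d((-27, 8), (-21, -4)) = 13.4164
d((-27, 8), (13, -7)) = 42.72
d((-27, 8), (7, -11)) = 38.9487
d((-27, 20), (-21, -4)) = 24.7386
d((-27, 20), (13, -7)) = 48.2597
d((-27, 20), (7, -11)) = 46.0109
d((-21, -4), (13, -7)) = 34.1321
d((-21, -4), (7, -11)) = 28.8617
d((13, -7), (7, -11)) = 7.2111 <-- minimum

Closest pair: (13, -7) and (7, -11) with distance 7.2111

The closest pair is (13, -7) and (7, -11) with Euclidean distance 7.2111. For 7 points, brute-force pairwise comparison is shown above. For large n, the divide-and-conquer algorithm (sort by x, recurse on halves, check the dividing strip) achieves O(n log n).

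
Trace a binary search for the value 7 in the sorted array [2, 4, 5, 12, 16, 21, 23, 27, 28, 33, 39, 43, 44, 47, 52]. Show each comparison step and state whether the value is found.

Binary search for 7 in [2, 4, 5, 12, 16, 21, 23, 27, 28, 33, 39, 43, 44, 47, 52]:

lo=0, hi=14, mid=7, arr[mid]=27 -> 27 > 7, search left half
lo=0, hi=6, mid=3, arr[mid]=12 -> 12 > 7, search left half
lo=0, hi=2, mid=1, arr[mid]=4 -> 4 < 7, search right half
lo=2, hi=2, mid=2, arr[mid]=5 -> 5 < 7, search right half
lo=3 > hi=2, target 7 not found

Binary search determines that 7 is not in the array after 4 comparisons. The search space was exhausted without finding the target.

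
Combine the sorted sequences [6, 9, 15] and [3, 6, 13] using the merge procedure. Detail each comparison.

Merging process:

Compare 6 vs 3: take 3 from right. Merged: [3]
Compare 6 vs 6: take 6 from left. Merged: [3, 6]
Compare 9 vs 6: take 6 from right. Merged: [3, 6, 6]
Compare 9 vs 13: take 9 from left. Merged: [3, 6, 6, 9]
Compare 15 vs 13: take 13 from right. Merged: [3, 6, 6, 9, 13]
Append remaining from left: [15]. Merged: [3, 6, 6, 9, 13, 15]

Final merged array: [3, 6, 6, 9, 13, 15]
Total comparisons: 5

The merged array is [3, 6, 6, 9, 13, 15], requiring 5 comparisons. The merge step runs in O(n) time where n is the total number of elements.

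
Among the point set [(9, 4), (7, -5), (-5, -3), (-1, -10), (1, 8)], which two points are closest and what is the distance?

Computing all pairwise distances among 5 points:

d((9, 4), (7, -5)) = 9.2195
d((9, 4), (-5, -3)) = 15.6525
d((9, 4), (-1, -10)) = 17.2047
d((9, 4), (1, 8)) = 8.9443
d((7, -5), (-5, -3)) = 12.1655
d((7, -5), (-1, -10)) = 9.434
d((7, -5), (1, 8)) = 14.3178
d((-5, -3), (-1, -10)) = 8.0623 <-- minimum
d((-5, -3), (1, 8)) = 12.53
d((-1, -10), (1, 8)) = 18.1108

Closest pair: (-5, -3) and (-1, -10) with distance 8.0623

The closest pair is (-5, -3) and (-1, -10) with Euclidean distance 8.0623. For 5 points, brute-force pairwise comparison is shown above. For large n, the divide-and-conquer algorithm (sort by x, recurse on halves, check the dividing strip) achieves O(n log n).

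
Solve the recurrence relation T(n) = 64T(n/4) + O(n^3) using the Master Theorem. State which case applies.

Master Theorem for T(n) = 64T(n/4) + O(n^3):

a = 64, b = 4, c = 3
log_b(a) = log_4(64) = 3.0000

Case 2: c = 3 = log_4(64) = 3.0000
T(n) = O(n^3 log n) = O(n^3 log n)

For T(n) = 64T(n/4) + O(n^3): log_4(64) = 3.0000. This is Case 2 of the Master Theorem (c = log_b(a), equal work at all levels), giving O(n^3 log n).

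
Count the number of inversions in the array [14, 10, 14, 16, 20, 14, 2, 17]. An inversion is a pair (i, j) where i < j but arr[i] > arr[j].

Finding inversions in [14, 10, 14, 16, 20, 14, 2, 17]:

(0, 1): arr[0]=14 > arr[1]=10
(0, 6): arr[0]=14 > arr[6]=2
(1, 6): arr[1]=10 > arr[6]=2
(2, 6): arr[2]=14 > arr[6]=2
(3, 5): arr[3]=16 > arr[5]=14
(3, 6): arr[3]=16 > arr[6]=2
(4, 5): arr[4]=20 > arr[5]=14
(4, 6): arr[4]=20 > arr[6]=2
(4, 7): arr[4]=20 > arr[7]=17
(5, 6): arr[5]=14 > arr[6]=2

Total inversions: 10

The array has 10 inversion(s): (0,1), (0,6), (1,6), (2,6), (3,5), (3,6), (4,5), (4,6), (4,7), (5,6). Each pair (i,j) satisfies i < j and arr[i] > arr[j].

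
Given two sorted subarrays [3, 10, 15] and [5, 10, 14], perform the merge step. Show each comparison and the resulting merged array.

Merging process:

Compare 3 vs 5: take 3 from left. Merged: [3]
Compare 10 vs 5: take 5 from right. Merged: [3, 5]
Compare 10 vs 10: take 10 from left. Merged: [3, 5, 10]
Compare 15 vs 10: take 10 from right. Merged: [3, 5, 10, 10]
Compare 15 vs 14: take 14 from right. Merged: [3, 5, 10, 10, 14]
Append remaining from left: [15]. Merged: [3, 5, 10, 10, 14, 15]

Final merged array: [3, 5, 10, 10, 14, 15]
Total comparisons: 5

The merged array is [3, 5, 10, 10, 14, 15], requiring 5 comparisons. The merge step runs in O(n) time where n is the total number of elements.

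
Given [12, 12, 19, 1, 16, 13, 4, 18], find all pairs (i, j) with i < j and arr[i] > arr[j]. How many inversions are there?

Finding inversions in [12, 12, 19, 1, 16, 13, 4, 18]:

(0, 3): arr[0]=12 > arr[3]=1
(0, 6): arr[0]=12 > arr[6]=4
(1, 3): arr[1]=12 > arr[3]=1
(1, 6): arr[1]=12 > arr[6]=4
(2, 3): arr[2]=19 > arr[3]=1
(2, 4): arr[2]=19 > arr[4]=16
(2, 5): arr[2]=19 > arr[5]=13
(2, 6): arr[2]=19 > arr[6]=4
(2, 7): arr[2]=19 > arr[7]=18
(4, 5): arr[4]=16 > arr[5]=13
(4, 6): arr[4]=16 > arr[6]=4
(5, 6): arr[5]=13 > arr[6]=4

Total inversions: 12

The array has 12 inversion(s): (0,3), (0,6), (1,3), (1,6), (2,3), (2,4), (2,5), (2,6), (2,7), (4,5), (4,6), (5,6). Each pair (i,j) satisfies i < j and arr[i] > arr[j].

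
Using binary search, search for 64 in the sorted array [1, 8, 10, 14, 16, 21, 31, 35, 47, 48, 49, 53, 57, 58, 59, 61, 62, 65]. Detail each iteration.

Binary search for 64 in [1, 8, 10, 14, 16, 21, 31, 35, 47, 48, 49, 53, 57, 58, 59, 61, 62, 65]:

lo=0, hi=17, mid=8, arr[mid]=47 -> 47 < 64, search right half
lo=9, hi=17, mid=13, arr[mid]=58 -> 58 < 64, search right half
lo=14, hi=17, mid=15, arr[mid]=61 -> 61 < 64, search right half
lo=16, hi=17, mid=16, arr[mid]=62 -> 62 < 64, search right half
lo=17, hi=17, mid=17, arr[mid]=65 -> 65 > 64, search left half
lo=17 > hi=16, target 64 not found

Binary search determines that 64 is not in the array after 5 comparisons. The search space was exhausted without finding the target.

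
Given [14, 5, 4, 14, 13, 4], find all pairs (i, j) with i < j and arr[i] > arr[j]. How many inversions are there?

Finding inversions in [14, 5, 4, 14, 13, 4]:

(0, 1): arr[0]=14 > arr[1]=5
(0, 2): arr[0]=14 > arr[2]=4
(0, 4): arr[0]=14 > arr[4]=13
(0, 5): arr[0]=14 > arr[5]=4
(1, 2): arr[1]=5 > arr[2]=4
(1, 5): arr[1]=5 > arr[5]=4
(3, 4): arr[3]=14 > arr[4]=13
(3, 5): arr[3]=14 > arr[5]=4
(4, 5): arr[4]=13 > arr[5]=4

Total inversions: 9

The array has 9 inversion(s): (0,1), (0,2), (0,4), (0,5), (1,2), (1,5), (3,4), (3,5), (4,5). Each pair (i,j) satisfies i < j and arr[i] > arr[j].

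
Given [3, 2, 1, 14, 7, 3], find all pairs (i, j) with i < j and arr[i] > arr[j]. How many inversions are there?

Finding inversions in [3, 2, 1, 14, 7, 3]:

(0, 1): arr[0]=3 > arr[1]=2
(0, 2): arr[0]=3 > arr[2]=1
(1, 2): arr[1]=2 > arr[2]=1
(3, 4): arr[3]=14 > arr[4]=7
(3, 5): arr[3]=14 > arr[5]=3
(4, 5): arr[4]=7 > arr[5]=3

Total inversions: 6

The array has 6 inversion(s): (0,1), (0,2), (1,2), (3,4), (3,5), (4,5). Each pair (i,j) satisfies i < j and arr[i] > arr[j].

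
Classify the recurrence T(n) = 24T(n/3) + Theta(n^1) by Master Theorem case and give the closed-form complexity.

Master Theorem for T(n) = 24T(n/3) + O(n^1):

a = 24, b = 3, c = 1
log_b(a) = log_3(24) = 2.8928

Case 1: c = 1 < log_3(24) = 2.8928
T(n) = O(n^(log_3 24))

For T(n) = 24T(n/3) + O(n^1): log_3(24) = 2.8928. This is Case 1 of the Master Theorem (c < log_b(a), work dominated by leaves), giving O(n^(log_3 24)).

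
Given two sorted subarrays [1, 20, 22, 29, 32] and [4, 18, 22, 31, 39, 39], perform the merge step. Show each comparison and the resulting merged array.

Merging process:

Compare 1 vs 4: take 1 from left. Merged: [1]
Compare 20 vs 4: take 4 from right. Merged: [1, 4]
Compare 20 vs 18: take 18 from right. Merged: [1, 4, 18]
Compare 20 vs 22: take 20 from left. Merged: [1, 4, 18, 20]
Compare 22 vs 22: take 22 from left. Merged: [1, 4, 18, 20, 22]
Compare 29 vs 22: take 22 from right. Merged: [1, 4, 18, 20, 22, 22]
Compare 29 vs 31: take 29 from left. Merged: [1, 4, 18, 20, 22, 22, 29]
Compare 32 vs 31: take 31 from right. Merged: [1, 4, 18, 20, 22, 22, 29, 31]
Compare 32 vs 39: take 32 from left. Merged: [1, 4, 18, 20, 22, 22, 29, 31, 32]
Append remaining from right: [39, 39]. Merged: [1, 4, 18, 20, 22, 22, 29, 31, 32, 39, 39]

Final merged array: [1, 4, 18, 20, 22, 22, 29, 31, 32, 39, 39]
Total comparisons: 9

The merged array is [1, 4, 18, 20, 22, 22, 29, 31, 32, 39, 39], requiring 9 comparisons. The merge step runs in O(n) time where n is the total number of elements.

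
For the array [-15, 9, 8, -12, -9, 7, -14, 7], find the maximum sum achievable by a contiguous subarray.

Using Kadane's algorithm on [-15, 9, 8, -12, -9, 7, -14, 7]:

Scanning through the array:
Position 1 (value 9): max_ending_here = 9, max_so_far = 9
Position 2 (value 8): max_ending_here = 17, max_so_far = 17
Position 3 (value -12): max_ending_here = 5, max_so_far = 17
Position 4 (value -9): max_ending_here = -4, max_so_far = 17
Position 5 (value 7): max_ending_here = 7, max_so_far = 17
Position 6 (value -14): max_ending_here = -7, max_so_far = 17
Position 7 (value 7): max_ending_here = 7, max_so_far = 17

Maximum subarray: [9, 8]
Maximum sum: 17

The maximum subarray is [9, 8] with sum 17. This subarray runs from index 1 to index 2.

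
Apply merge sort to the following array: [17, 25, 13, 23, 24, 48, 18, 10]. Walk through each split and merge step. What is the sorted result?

Merge sort trace:

Split: [17, 25, 13, 23, 24, 48, 18, 10] -> [17, 25, 13, 23] and [24, 48, 18, 10]
  Split: [17, 25, 13, 23] -> [17, 25] and [13, 23]
    Split: [17, 25] -> [17] and [25]
    Merge: [17] + [25] -> [17, 25]
    Split: [13, 23] -> [13] and [23]
    Merge: [13] + [23] -> [13, 23]
  Merge: [17, 25] + [13, 23] -> [13, 17, 23, 25]
  Split: [24, 48, 18, 10] -> [24, 48] and [18, 10]
    Split: [24, 48] -> [24] and [48]
    Merge: [24] + [48] -> [24, 48]
    Split: [18, 10] -> [18] and [10]
    Merge: [18] + [10] -> [10, 18]
  Merge: [24, 48] + [10, 18] -> [10, 18, 24, 48]
Merge: [13, 17, 23, 25] + [10, 18, 24, 48] -> [10, 13, 17, 18, 23, 24, 25, 48]

Final sorted array: [10, 13, 17, 18, 23, 24, 25, 48]

The merge sort proceeds by recursively splitting the array and merging sorted halves.
After all merges, the sorted array is [10, 13, 17, 18, 23, 24, 25, 48].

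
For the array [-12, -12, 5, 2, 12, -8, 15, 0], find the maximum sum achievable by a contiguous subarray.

Using Kadane's algorithm on [-12, -12, 5, 2, 12, -8, 15, 0]:

Scanning through the array:
Position 1 (value -12): max_ending_here = -12, max_so_far = -12
Position 2 (value 5): max_ending_here = 5, max_so_far = 5
Position 3 (value 2): max_ending_here = 7, max_so_far = 7
Position 4 (value 12): max_ending_here = 19, max_so_far = 19
Position 5 (value -8): max_ending_here = 11, max_so_far = 19
Position 6 (value 15): max_ending_here = 26, max_so_far = 26
Position 7 (value 0): max_ending_here = 26, max_so_far = 26

Maximum subarray: [5, 2, 12, -8, 15]
Maximum sum: 26

The maximum subarray is [5, 2, 12, -8, 15] with sum 26. This subarray runs from index 2 to index 6.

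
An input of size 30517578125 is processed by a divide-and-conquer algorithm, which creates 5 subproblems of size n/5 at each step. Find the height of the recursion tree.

For divide and conquer with division factor 5:

Problem sizes at each level:
Level 0: 30517578125
Level 1: 6103515625
Level 2: 1220703125
Level 3: 244140625
Level 4: 48828125
Level 5: 9765625
Level 6: 1953125
Level 7: 390625
Level 8: 78125
Level 9: 15625
Level 10: 3125
Level 11: 625
Level 12: 125
Level 13: 25
Level 14: 5
Level 15: 1

The root is level 0 and the size-1 base case is level 15 (the tree spans levels 0 through 15, i.e. 16 levels counting the root), so the depth is the number of divisions: log_5(30517578125) = 15

The recursion tree depth is log_5(30517578125) = 15. At each level, the problem size is divided by 5, so it takes 15 divisions to reduce to a base case of size 1. The algorithm makes 5 recursive calls at each level.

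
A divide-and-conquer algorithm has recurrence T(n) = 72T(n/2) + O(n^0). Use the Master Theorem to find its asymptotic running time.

Master Theorem for T(n) = 72T(n/2) + O(n^0):

a = 72, b = 2, c = 0
log_b(a) = log_2(72) = 6.1699

Case 1: c = 0 < log_2(72) = 6.1699
T(n) = O(n^(log_2 72))

For T(n) = 72T(n/2) + O(n^0): log_2(72) = 6.1699. This is Case 1 of the Master Theorem (c < log_b(a), work dominated by leaves), giving O(n^(log_2 72)).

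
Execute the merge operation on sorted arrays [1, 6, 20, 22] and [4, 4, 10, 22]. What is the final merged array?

Merging process:

Compare 1 vs 4: take 1 from left. Merged: [1]
Compare 6 vs 4: take 4 from right. Merged: [1, 4]
Compare 6 vs 4: take 4 from right. Merged: [1, 4, 4]
Compare 6 vs 10: take 6 from left. Merged: [1, 4, 4, 6]
Compare 20 vs 10: take 10 from right. Merged: [1, 4, 4, 6, 10]
Compare 20 vs 22: take 20 from left. Merged: [1, 4, 4, 6, 10, 20]
Compare 22 vs 22: take 22 from left. Merged: [1, 4, 4, 6, 10, 20, 22]
Append remaining from right: [22]. Merged: [1, 4, 4, 6, 10, 20, 22, 22]

Final merged array: [1, 4, 4, 6, 10, 20, 22, 22]
Total comparisons: 7

The merged array is [1, 4, 4, 6, 10, 20, 22, 22], requiring 7 comparisons. The merge step runs in O(n) time where n is the total number of elements.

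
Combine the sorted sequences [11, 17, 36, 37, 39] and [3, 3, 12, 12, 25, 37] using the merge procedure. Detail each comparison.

Merging process:

Compare 11 vs 3: take 3 from right. Merged: [3]
Compare 11 vs 3: take 3 from right. Merged: [3, 3]
Compare 11 vs 12: take 11 from left. Merged: [3, 3, 11]
Compare 17 vs 12: take 12 from right. Merged: [3, 3, 11, 12]
Compare 17 vs 12: take 12 from right. Merged: [3, 3, 11, 12, 12]
Compare 17 vs 25: take 17 from left. Merged: [3, 3, 11, 12, 12, 17]
Compare 36 vs 25: take 25 from right. Merged: [3, 3, 11, 12, 12, 17, 25]
Compare 36 vs 37: take 36 from left. Merged: [3, 3, 11, 12, 12, 17, 25, 36]
Compare 37 vs 37: take 37 from left. Merged: [3, 3, 11, 12, 12, 17, 25, 36, 37]
Compare 39 vs 37: take 37 from right. Merged: [3, 3, 11, 12, 12, 17, 25, 36, 37, 37]
Append remaining from left: [39]. Merged: [3, 3, 11, 12, 12, 17, 25, 36, 37, 37, 39]

Final merged array: [3, 3, 11, 12, 12, 17, 25, 36, 37, 37, 39]
Total comparisons: 10

The merged array is [3, 3, 11, 12, 12, 17, 25, 36, 37, 37, 39], requiring 10 comparisons. The merge step runs in O(n) time where n is the total number of elements.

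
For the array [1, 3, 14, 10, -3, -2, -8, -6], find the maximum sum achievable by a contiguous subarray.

Using Kadane's algorithm on [1, 3, 14, 10, -3, -2, -8, -6]:

Scanning through the array:
Position 1 (value 3): max_ending_here = 4, max_so_far = 4
Position 2 (value 14): max_ending_here = 18, max_so_far = 18
Position 3 (value 10): max_ending_here = 28, max_so_far = 28
Position 4 (value -3): max_ending_here = 25, max_so_far = 28
Position 5 (value -2): max_ending_here = 23, max_so_far = 28
Position 6 (value -8): max_ending_here = 15, max_so_far = 28
Position 7 (value -6): max_ending_here = 9, max_so_far = 28

Maximum subarray: [1, 3, 14, 10]
Maximum sum: 28

The maximum subarray is [1, 3, 14, 10] with sum 28. This subarray runs from index 0 to index 3.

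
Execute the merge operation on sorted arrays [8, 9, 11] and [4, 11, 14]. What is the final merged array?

Merging process:

Compare 8 vs 4: take 4 from right. Merged: [4]
Compare 8 vs 11: take 8 from left. Merged: [4, 8]
Compare 9 vs 11: take 9 from left. Merged: [4, 8, 9]
Compare 11 vs 11: take 11 from left. Merged: [4, 8, 9, 11]
Append remaining from right: [11, 14]. Merged: [4, 8, 9, 11, 11, 14]

Final merged array: [4, 8, 9, 11, 11, 14]
Total comparisons: 4

The merged array is [4, 8, 9, 11, 11, 14], requiring 4 comparisons. The merge step runs in O(n) time where n is the total number of elements.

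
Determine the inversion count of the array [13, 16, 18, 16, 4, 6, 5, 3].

Finding inversions in [13, 16, 18, 16, 4, 6, 5, 3]:

(0, 4): arr[0]=13 > arr[4]=4
(0, 5): arr[0]=13 > arr[5]=6
(0, 6): arr[0]=13 > arr[6]=5
(0, 7): arr[0]=13 > arr[7]=3
(1, 4): arr[1]=16 > arr[4]=4
(1, 5): arr[1]=16 > arr[5]=6
(1, 6): arr[1]=16 > arr[6]=5
(1, 7): arr[1]=16 > arr[7]=3
(2, 3): arr[2]=18 > arr[3]=16
(2, 4): arr[2]=18 > arr[4]=4
(2, 5): arr[2]=18 > arr[5]=6
(2, 6): arr[2]=18 > arr[6]=5
(2, 7): arr[2]=18 > arr[7]=3
(3, 4): arr[3]=16 > arr[4]=4
(3, 5): arr[3]=16 > arr[5]=6
(3, 6): arr[3]=16 > arr[6]=5
(3, 7): arr[3]=16 > arr[7]=3
(4, 7): arr[4]=4 > arr[7]=3
(5, 6): arr[5]=6 > arr[6]=5
(5, 7): arr[5]=6 > arr[7]=3
(6, 7): arr[6]=5 > arr[7]=3

Total inversions: 21

The array has 21 inversion(s): (0,4), (0,5), (0,6), (0,7), (1,4), (1,5), (1,6), (1,7), (2,3), (2,4), (2,5), (2,6), (2,7), (3,4), (3,5), (3,6), (3,7), (4,7), (5,6), (5,7), (6,7). Each pair (i,j) satisfies i < j and arr[i] > arr[j].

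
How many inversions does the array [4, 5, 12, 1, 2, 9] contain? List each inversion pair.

Finding inversions in [4, 5, 12, 1, 2, 9]:

(0, 3): arr[0]=4 > arr[3]=1
(0, 4): arr[0]=4 > arr[4]=2
(1, 3): arr[1]=5 > arr[3]=1
(1, 4): arr[1]=5 > arr[4]=2
(2, 3): arr[2]=12 > arr[3]=1
(2, 4): arr[2]=12 > arr[4]=2
(2, 5): arr[2]=12 > arr[5]=9

Total inversions: 7

The array has 7 inversion(s): (0,3), (0,4), (1,3), (1,4), (2,3), (2,4), (2,5). Each pair (i,j) satisfies i < j and arr[i] > arr[j].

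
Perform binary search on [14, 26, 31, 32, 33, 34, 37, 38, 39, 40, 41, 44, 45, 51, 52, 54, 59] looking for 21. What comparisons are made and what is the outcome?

Binary search for 21 in [14, 26, 31, 32, 33, 34, 37, 38, 39, 40, 41, 44, 45, 51, 52, 54, 59]:

lo=0, hi=16, mid=8, arr[mid]=39 -> 39 > 21, search left half
lo=0, hi=7, mid=3, arr[mid]=32 -> 32 > 21, search left half
lo=0, hi=2, mid=1, arr[mid]=26 -> 26 > 21, search left half
lo=0, hi=0, mid=0, arr[mid]=14 -> 14 < 21, search right half
lo=1 > hi=0, target 21 not found

Binary search determines that 21 is not in the array after 4 comparisons. The search space was exhausted without finding the target.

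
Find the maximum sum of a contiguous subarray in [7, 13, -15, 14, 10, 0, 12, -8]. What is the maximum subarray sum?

Using Kadane's algorithm on [7, 13, -15, 14, 10, 0, 12, -8]:

Scanning through the array:
Position 1 (value 13): max_ending_here = 20, max_so_far = 20
Position 2 (value -15): max_ending_here = 5, max_so_far = 20
Position 3 (value 14): max_ending_here = 19, max_so_far = 20
Position 4 (value 10): max_ending_here = 29, max_so_far = 29
Position 5 (value 0): max_ending_here = 29, max_so_far = 29
Position 6 (value 12): max_ending_here = 41, max_so_far = 41
Position 7 (value -8): max_ending_here = 33, max_so_far = 41

Maximum subarray: [7, 13, -15, 14, 10, 0, 12]
Maximum sum: 41

The maximum subarray is [7, 13, -15, 14, 10, 0, 12] with sum 41. This subarray runs from index 0 to index 6.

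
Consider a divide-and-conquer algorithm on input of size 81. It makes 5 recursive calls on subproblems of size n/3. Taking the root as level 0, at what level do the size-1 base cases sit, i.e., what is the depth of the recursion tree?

For divide and conquer with division factor 3:

Problem sizes at each level:
Level 0: 81
Level 1: 27
Level 2: 9
Level 3: 3
Level 4: 1

The root is level 0 and the size-1 base case is level 4 (the tree spans levels 0 through 4, i.e. 5 levels counting the root), so the depth is the number of divisions: log_3(81) = 4

The recursion tree depth is log_3(81) = 4. At each level, the problem size is divided by 3, so it takes 4 divisions to reduce to a base case of size 1. The algorithm makes 5 recursive calls at each level.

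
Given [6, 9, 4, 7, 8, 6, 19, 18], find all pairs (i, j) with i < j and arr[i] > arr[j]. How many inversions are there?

Finding inversions in [6, 9, 4, 7, 8, 6, 19, 18]:

(0, 2): arr[0]=6 > arr[2]=4
(1, 2): arr[1]=9 > arr[2]=4
(1, 3): arr[1]=9 > arr[3]=7
(1, 4): arr[1]=9 > arr[4]=8
(1, 5): arr[1]=9 > arr[5]=6
(3, 5): arr[3]=7 > arr[5]=6
(4, 5): arr[4]=8 > arr[5]=6
(6, 7): arr[6]=19 > arr[7]=18

Total inversions: 8

The array has 8 inversion(s): (0,2), (1,2), (1,3), (1,4), (1,5), (3,5), (4,5), (6,7). Each pair (i,j) satisfies i < j and arr[i] > arr[j].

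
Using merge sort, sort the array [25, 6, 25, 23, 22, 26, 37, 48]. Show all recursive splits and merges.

Merge sort trace:

Split: [25, 6, 25, 23, 22, 26, 37, 48] -> [25, 6, 25, 23] and [22, 26, 37, 48]
  Split: [25, 6, 25, 23] -> [25, 6] and [25, 23]
    Split: [25, 6] -> [25] and [6]
    Merge: [25] + [6] -> [6, 25]
    Split: [25, 23] -> [25] and [23]
    Merge: [25] + [23] -> [23, 25]
  Merge: [6, 25] + [23, 25] -> [6, 23, 25, 25]
  Split: [22, 26, 37, 48] -> [22, 26] and [37, 48]
    Split: [22, 26] -> [22] and [26]
    Merge: [22] + [26] -> [22, 26]
    Split: [37, 48] -> [37] and [48]
    Merge: [37] + [48] -> [37, 48]
  Merge: [22, 26] + [37, 48] -> [22, 26, 37, 48]
Merge: [6, 23, 25, 25] + [22, 26, 37, 48] -> [6, 22, 23, 25, 25, 26, 37, 48]

Final sorted array: [6, 22, 23, 25, 25, 26, 37, 48]

The merge sort proceeds by recursively splitting the array and merging sorted halves.
After all merges, the sorted array is [6, 22, 23, 25, 25, 26, 37, 48].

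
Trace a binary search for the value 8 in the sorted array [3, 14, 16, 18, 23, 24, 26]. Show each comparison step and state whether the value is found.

Binary search for 8 in [3, 14, 16, 18, 23, 24, 26]:

lo=0, hi=6, mid=3, arr[mid]=18 -> 18 > 8, search left half
lo=0, hi=2, mid=1, arr[mid]=14 -> 14 > 8, search left half
lo=0, hi=0, mid=0, arr[mid]=3 -> 3 < 8, search right half
lo=1 > hi=0, target 8 not found

Binary search determines that 8 is not in the array after 3 comparisons. The search space was exhausted without finding the target.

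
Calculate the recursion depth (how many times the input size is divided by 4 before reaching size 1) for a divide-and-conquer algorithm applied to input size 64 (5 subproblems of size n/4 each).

For divide and conquer with division factor 4:

Problem sizes at each level:
Level 0: 64
Level 1: 16
Level 2: 4
Level 3: 1

The root is level 0 and the size-1 base case is level 3 (the tree spans levels 0 through 3, i.e. 4 levels counting the root), so the depth is the number of divisions: log_4(64) = 3

The recursion tree depth is log_4(64) = 3. At each level, the problem size is divided by 4, so it takes 3 divisions to reduce to a base case of size 1. The algorithm makes 5 recursive calls at each level.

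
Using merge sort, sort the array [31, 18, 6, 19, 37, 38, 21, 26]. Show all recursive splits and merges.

Merge sort trace:

Split: [31, 18, 6, 19, 37, 38, 21, 26] -> [31, 18, 6, 19] and [37, 38, 21, 26]
  Split: [31, 18, 6, 19] -> [31, 18] and [6, 19]
    Split: [31, 18] -> [31] and [18]
    Merge: [31] + [18] -> [18, 31]
    Split: [6, 19] -> [6] and [19]
    Merge: [6] + [19] -> [6, 19]
  Merge: [18, 31] + [6, 19] -> [6, 18, 19, 31]
  Split: [37, 38, 21, 26] -> [37, 38] and [21, 26]
    Split: [37, 38] -> [37] and [38]
    Merge: [37] + [38] -> [37, 38]
    Split: [21, 26] -> [21] and [26]
    Merge: [21] + [26] -> [21, 26]
  Merge: [37, 38] + [21, 26] -> [21, 26, 37, 38]
Merge: [6, 18, 19, 31] + [21, 26, 37, 38] -> [6, 18, 19, 21, 26, 31, 37, 38]

Final sorted array: [6, 18, 19, 21, 26, 31, 37, 38]

The merge sort proceeds by recursively splitting the array and merging sorted halves.
After all merges, the sorted array is [6, 18, 19, 21, 26, 31, 37, 38].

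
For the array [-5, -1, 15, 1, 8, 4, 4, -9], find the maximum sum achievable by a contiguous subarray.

Using Kadane's algorithm on [-5, -1, 15, 1, 8, 4, 4, -9]:

Scanning through the array:
Position 1 (value -1): max_ending_here = -1, max_so_far = -1
Position 2 (value 15): max_ending_here = 15, max_so_far = 15
Position 3 (value 1): max_ending_here = 16, max_so_far = 16
Position 4 (value 8): max_ending_here = 24, max_so_far = 24
Position 5 (value 4): max_ending_here = 28, max_so_far = 28
Position 6 (value 4): max_ending_here = 32, max_so_far = 32
Position 7 (value -9): max_ending_here = 23, max_so_far = 32

Maximum subarray: [15, 1, 8, 4, 4]
Maximum sum: 32

The maximum subarray is [15, 1, 8, 4, 4] with sum 32. This subarray runs from index 2 to index 6.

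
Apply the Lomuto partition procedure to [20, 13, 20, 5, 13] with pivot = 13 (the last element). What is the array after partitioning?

Lomuto partition with pivot = 13:

Initial array: [20, 13, 20, 5, 13]

arr[0]=20 > 13: no swap
arr[1]=13 <= 13: swap with position 0, array becomes [13, 20, 20, 5, 13]
arr[2]=20 > 13: no swap
arr[3]=5 <= 13: swap with position 1, array becomes [13, 5, 20, 20, 13]

Place pivot at position 2: [13, 5, 13, 20, 20]
Pivot position: 2

After partitioning with pivot 13, the array becomes [13, 5, 13, 20, 20]. The pivot is placed at index 2. All elements to the left of the pivot are <= 13, and all elements to the right are > 13.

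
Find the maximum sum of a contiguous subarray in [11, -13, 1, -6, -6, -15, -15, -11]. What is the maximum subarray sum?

Using Kadane's algorithm on [11, -13, 1, -6, -6, -15, -15, -11]:

Scanning through the array:
Position 1 (value -13): max_ending_here = -2, max_so_far = 11
Position 2 (value 1): max_ending_here = 1, max_so_far = 11
Position 3 (value -6): max_ending_here = -5, max_so_far = 11
Position 4 (value -6): max_ending_here = -6, max_so_far = 11
Position 5 (value -15): max_ending_here = -15, max_so_far = 11
Position 6 (value -15): max_ending_here = -15, max_so_far = 11
Position 7 (value -11): max_ending_here = -11, max_so_far = 11

Maximum subarray: [11]
Maximum sum: 11

The maximum subarray is [11] with sum 11. This subarray runs from index 0 to index 0.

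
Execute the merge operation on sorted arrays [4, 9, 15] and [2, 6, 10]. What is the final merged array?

Merging process:

Compare 4 vs 2: take 2 from right. Merged: [2]
Compare 4 vs 6: take 4 from left. Merged: [2, 4]
Compare 9 vs 6: take 6 from right. Merged: [2, 4, 6]
Compare 9 vs 10: take 9 from left. Merged: [2, 4, 6, 9]
Compare 15 vs 10: take 10 from right. Merged: [2, 4, 6, 9, 10]
Append remaining from left: [15]. Merged: [2, 4, 6, 9, 10, 15]

Final merged array: [2, 4, 6, 9, 10, 15]
Total comparisons: 5

The merged array is [2, 4, 6, 9, 10, 15], requiring 5 comparisons. The merge step runs in O(n) time where n is the total number of elements.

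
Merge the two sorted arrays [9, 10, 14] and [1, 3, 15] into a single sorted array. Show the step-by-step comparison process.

Merging process:

Compare 9 vs 1: take 1 from right. Merged: [1]
Compare 9 vs 3: take 3 from right. Merged: [1, 3]
Compare 9 vs 15: take 9 from left. Merged: [1, 3, 9]
Compare 10 vs 15: take 10 from left. Merged: [1, 3, 9, 10]
Compare 14 vs 15: take 14 from left. Merged: [1, 3, 9, 10, 14]
Append remaining from right: [15]. Merged: [1, 3, 9, 10, 14, 15]

Final merged array: [1, 3, 9, 10, 14, 15]
Total comparisons: 5

The merged array is [1, 3, 9, 10, 14, 15], requiring 5 comparisons. The merge step runs in O(n) time where n is the total number of elements.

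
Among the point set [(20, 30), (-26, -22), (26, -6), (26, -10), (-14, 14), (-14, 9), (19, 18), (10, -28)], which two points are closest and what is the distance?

Computing all pairwise distances among 8 points:

d((20, 30), (-26, -22)) = 69.4262
d((20, 30), (26, -6)) = 36.4966
d((20, 30), (26, -10)) = 40.4475
d((20, 30), (-14, 14)) = 37.5766
d((20, 30), (-14, 9)) = 39.9625
d((20, 30), (19, 18)) = 12.0416
d((20, 30), (10, -28)) = 58.8558
d((-26, -22), (26, -6)) = 54.4059
d((-26, -22), (26, -10)) = 53.3667
d((-26, -22), (-14, 14)) = 37.9473
d((-26, -22), (-14, 9)) = 33.2415
d((-26, -22), (19, 18)) = 60.208
d((-26, -22), (10, -28)) = 36.4966
d((26, -6), (26, -10)) = 4.0 <-- minimum
d((26, -6), (-14, 14)) = 44.7214
d((26, -6), (-14, 9)) = 42.72
d((26, -6), (19, 18)) = 25.0
d((26, -6), (10, -28)) = 27.2029
d((26, -10), (-14, 14)) = 46.6476
d((26, -10), (-14, 9)) = 44.2832
d((26, -10), (19, 18)) = 28.8617
d((26, -10), (10, -28)) = 24.0832
d((-14, 14), (-14, 9)) = 5.0
d((-14, 14), (19, 18)) = 33.2415
d((-14, 14), (10, -28)) = 48.3735
d((-14, 9), (19, 18)) = 34.2053
d((-14, 9), (10, -28)) = 44.1022
d((19, 18), (10, -28)) = 46.8722

Closest pair: (26, -6) and (26, -10) with distance 4.0

The closest pair is (26, -6) and (26, -10) with Euclidean distance 4.0. For 8 points, brute-force pairwise comparison is shown above. For large n, the divide-and-conquer algorithm (sort by x, recurse on halves, check the dividing strip) achieves O(n log n).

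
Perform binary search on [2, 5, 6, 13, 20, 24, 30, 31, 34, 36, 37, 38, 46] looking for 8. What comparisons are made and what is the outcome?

Binary search for 8 in [2, 5, 6, 13, 20, 24, 30, 31, 34, 36, 37, 38, 46]:

lo=0, hi=12, mid=6, arr[mid]=30 -> 30 > 8, search left half
lo=0, hi=5, mid=2, arr[mid]=6 -> 6 < 8, search right half
lo=3, hi=5, mid=4, arr[mid]=20 -> 20 > 8, search left half
lo=3, hi=3, mid=3, arr[mid]=13 -> 13 > 8, search left half
lo=3 > hi=2, target 8 not found

Binary search determines that 8 is not in the array after 4 comparisons. The search space was exhausted without finding the target.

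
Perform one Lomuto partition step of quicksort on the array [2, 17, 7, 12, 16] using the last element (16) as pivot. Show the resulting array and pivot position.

Lomuto partition with pivot = 16:

Initial array: [2, 17, 7, 12, 16]

arr[0]=2 <= 16: swap with position 0, array becomes [2, 17, 7, 12, 16]
arr[1]=17 > 16: no swap
arr[2]=7 <= 16: swap with position 1, array becomes [2, 7, 17, 12, 16]
arr[3]=12 <= 16: swap with position 2, array becomes [2, 7, 12, 17, 16]

Place pivot at position 3: [2, 7, 12, 16, 17]
Pivot position: 3

After partitioning with pivot 16, the array becomes [2, 7, 12, 16, 17]. The pivot is placed at index 3. All elements to the left of the pivot are <= 16, and all elements to the right are > 16.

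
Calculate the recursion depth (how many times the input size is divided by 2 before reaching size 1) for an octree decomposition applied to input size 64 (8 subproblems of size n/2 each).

For divide and conquer with division factor 2:

Problem sizes at each level:
Level 0: 64
Level 1: 32
Level 2: 16
Level 3: 8
Level 4: 4
Level 5: 2
Level 6: 1

The root is level 0 and the size-1 base case is level 6 (the tree spans levels 0 through 6, i.e. 7 levels counting the root), so the depth is the number of divisions: log_2(64) = 6

The recursion tree depth is log_2(64) = 6. At each level, the problem size is divided by 2, so it takes 6 divisions to reduce to a base case of size 1. The algorithm makes 8 recursive calls at each level.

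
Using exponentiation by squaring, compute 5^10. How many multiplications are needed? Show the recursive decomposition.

Computing 5^10 by squaring (build up from 5^1; each line after the first costs one multiplication):

5^1 = 5
5^2 = (5^1)^2 = 5^2 = 25
5^4 = (5^2)^2 = 25^2 = 625
5^5 = 5 * 5^4 = 5 * 625 = 3125
5^10 = (5^5)^2 = 3125^2 = 9765625

Result: 9765625
Multiplications needed: 4 (4 lines after 5^1)

5^10 = 9765625. Using exponentiation by squaring, this requires 4 multiplications. The key idea: if the exponent is even, square the half-power; if odd, multiply by the base once.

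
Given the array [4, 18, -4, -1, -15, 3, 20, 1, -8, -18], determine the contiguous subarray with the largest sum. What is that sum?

Using Kadane's algorithm on [4, 18, -4, -1, -15, 3, 20, 1, -8, -18]:

Scanning through the array:
Position 1 (value 18): max_ending_here = 22, max_so_far = 22
Position 2 (value -4): max_ending_here = 18, max_so_far = 22
Position 3 (value -1): max_ending_here = 17, max_so_far = 22
Position 4 (value -15): max_ending_here = 2, max_so_far = 22
Position 5 (value 3): max_ending_here = 5, max_so_far = 22
Position 6 (value 20): max_ending_here = 25, max_so_far = 25
Position 7 (value 1): max_ending_here = 26, max_so_far = 26
Position 8 (value -8): max_ending_here = 18, max_so_far = 26
Position 9 (value -18): max_ending_here = 0, max_so_far = 26

Maximum subarray: [4, 18, -4, -1, -15, 3, 20, 1]
Maximum sum: 26

The maximum subarray is [4, 18, -4, -1, -15, 3, 20, 1] with sum 26. This subarray runs from index 0 to index 7.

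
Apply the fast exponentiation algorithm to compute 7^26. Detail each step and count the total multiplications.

Computing 7^26 by squaring (build up from 7^1; each line after the first costs one multiplication):

7^1 = 7
7^2 = (7^1)^2 = 7^2 = 49
7^3 = 7 * 7^2 = 7 * 49 = 343
7^6 = (7^3)^2 = 343^2 = 117649
7^12 = (7^6)^2 = 117649^2 = 13841287201
7^13 = 7 * 7^12 = 7 * 13841287201 = 96889010407
7^26 = (7^13)^2 = 96889010407^2 = 9387480337647754305649

Result: 9387480337647754305649
Multiplications needed: 6 (6 lines after 7^1)

7^26 = 9387480337647754305649. Using exponentiation by squaring, this requires 6 multiplications. The key idea: if the exponent is even, square the half-power; if odd, multiply by the base once.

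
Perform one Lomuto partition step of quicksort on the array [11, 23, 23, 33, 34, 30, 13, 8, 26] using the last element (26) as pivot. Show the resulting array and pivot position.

Lomuto partition with pivot = 26:

Initial array: [11, 23, 23, 33, 34, 30, 13, 8, 26]

arr[0]=11 <= 26: swap with position 0, array becomes [11, 23, 23, 33, 34, 30, 13, 8, 26]
arr[1]=23 <= 26: swap with position 1, array becomes [11, 23, 23, 33, 34, 30, 13, 8, 26]
arr[2]=23 <= 26: swap with position 2, array becomes [11, 23, 23, 33, 34, 30, 13, 8, 26]
arr[3]=33 > 26: no swap
arr[4]=34 > 26: no swap
arr[5]=30 > 26: no swap
arr[6]=13 <= 26: swap with position 3, array becomes [11, 23, 23, 13, 34, 30, 33, 8, 26]
arr[7]=8 <= 26: swap with position 4, array becomes [11, 23, 23, 13, 8, 30, 33, 34, 26]

Place pivot at position 5: [11, 23, 23, 13, 8, 26, 33, 34, 30]
Pivot position: 5

After partitioning with pivot 26, the array becomes [11, 23, 23, 13, 8, 26, 33, 34, 30]. The pivot is placed at index 5. All elements to the left of the pivot are <= 26, and all elements to the right are > 26.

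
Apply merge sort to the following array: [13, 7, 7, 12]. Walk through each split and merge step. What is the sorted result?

Merge sort trace:

Split: [13, 7, 7, 12] -> [13, 7] and [7, 12]
  Split: [13, 7] -> [13] and [7]
  Merge: [13] + [7] -> [7, 13]
  Split: [7, 12] -> [7] and [12]
  Merge: [7] + [12] -> [7, 12]
Merge: [7, 13] + [7, 12] -> [7, 7, 12, 13]

Final sorted array: [7, 7, 12, 13]

The merge sort proceeds by recursively splitting the array and merging sorted halves.
After all merges, the sorted array is [7, 7, 12, 13].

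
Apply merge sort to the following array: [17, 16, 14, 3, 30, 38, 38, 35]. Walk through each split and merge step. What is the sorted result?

Merge sort trace:

Split: [17, 16, 14, 3, 30, 38, 38, 35] -> [17, 16, 14, 3] and [30, 38, 38, 35]
  Split: [17, 16, 14, 3] -> [17, 16] and [14, 3]
    Split: [17, 16] -> [17] and [16]
    Merge: [17] + [16] -> [16, 17]
    Split: [14, 3] -> [14] and [3]
    Merge: [14] + [3] -> [3, 14]
  Merge: [16, 17] + [3, 14] -> [3, 14, 16, 17]
  Split: [30, 38, 38, 35] -> [30, 38] and [38, 35]
    Split: [30, 38] -> [30] and [38]
    Merge: [30] + [38] -> [30, 38]
    Split: [38, 35] -> [38] and [35]
    Merge: [38] + [35] -> [35, 38]
  Merge: [30, 38] + [35, 38] -> [30, 35, 38, 38]
Merge: [3, 14, 16, 17] + [30, 35, 38, 38] -> [3, 14, 16, 17, 30, 35, 38, 38]

Final sorted array: [3, 14, 16, 17, 30, 35, 38, 38]

The merge sort proceeds by recursively splitting the array and merging sorted halves.
After all merges, the sorted array is [3, 14, 16, 17, 30, 35, 38, 38].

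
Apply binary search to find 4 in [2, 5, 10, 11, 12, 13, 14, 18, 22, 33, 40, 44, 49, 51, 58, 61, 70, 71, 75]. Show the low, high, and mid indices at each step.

Binary search for 4 in [2, 5, 10, 11, 12, 13, 14, 18, 22, 33, 40, 44, 49, 51, 58, 61, 70, 71, 75]:

lo=0, hi=18, mid=9, arr[mid]=33 -> 33 > 4, search left half
lo=0, hi=8, mid=4, arr[mid]=12 -> 12 > 4, search left half
lo=0, hi=3, mid=1, arr[mid]=5 -> 5 > 4, search left half
lo=0, hi=0, mid=0, arr[mid]=2 -> 2 < 4, search right half
lo=1 > hi=0, target 4 not found

Binary search determines that 4 is not in the array after 4 comparisons. The search space was exhausted without finding the target.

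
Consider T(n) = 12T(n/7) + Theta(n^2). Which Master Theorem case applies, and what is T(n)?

Master Theorem for T(n) = 12T(n/7) + O(n^2):

a = 12, b = 7, c = 2
log_b(a) = log_7(12) = 1.2770

Case 3: c = 2 > log_7(12) = 1.2770
T(n) = O(n^2) = O(n^2)

For T(n) = 12T(n/7) + O(n^2): log_7(12) = 1.2770. This is Case 3 of the Master Theorem (c > log_b(a), work dominated by root), giving O(n^2).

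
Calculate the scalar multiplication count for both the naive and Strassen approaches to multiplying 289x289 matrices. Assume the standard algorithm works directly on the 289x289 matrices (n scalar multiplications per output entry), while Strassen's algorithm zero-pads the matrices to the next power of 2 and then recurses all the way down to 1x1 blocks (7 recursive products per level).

Matrix multiplication for 289x289 matrices:

Strassen's algorithm requires power-of-2 dimensions. Pad 289x289 to 512x512 (next power of 2).

Standard algorithm: 289^3 = 24137569 multiplications
Strassen's algorithm: 7^(log2(512)) = 7^9 = 40353607 multiplications
Difference: 24137569 - 40353607 = -16216038 (Strassen uses MORE here due to padding overhead — for small or just-over-power-of-2 n, padding can outweigh the per-level savings)

Standard: 24137569 multiplications (289^3). Strassen: 40353607 multiplications (7^9, after padding to 512x512). Strassen reduces 8 recursive multiplications to 7 at each level.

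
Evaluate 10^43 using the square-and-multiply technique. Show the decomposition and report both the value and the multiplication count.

Computing 10^43 by squaring (build up from 10^1; each line after the first costs one multiplication):

10^1 = 10
10^2 = (10^1)^2 = 10^2 = 100
10^4 = (10^2)^2 = 100^2 = 10000
10^5 = 10 * 10^4 = 10 * 10000 = 100000
10^10 = (10^5)^2 = 100000^2 = 10000000000
10^20 = (10^10)^2 = 10000000000^2 = 100000000000000000000
10^21 = 10 * 10^20 = 10 * 100000000000000000000 = 1000000000000000000000
10^42 = (10^21)^2 = 1000000000000000000000^2 = 1000000000000000000000000000000000000000000
10^43 = 10 * 10^42 = 10 * 1000000000000000000000000000000000000000000 = 10000000000000000000000000000000000000000000

Result: 10000000000000000000000000000000000000000000
Multiplications needed: 8 (8 lines after 10^1)

10^43 = 10000000000000000000000000000000000000000000. Using exponentiation by squaring, this requires 8 multiplications. The key idea: if the exponent is even, square the half-power; if odd, multiply by the base once.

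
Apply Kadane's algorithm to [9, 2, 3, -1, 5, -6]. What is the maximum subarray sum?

Using Kadane's algorithm on [9, 2, 3, -1, 5, -6]:

Scanning through the array:
Position 1 (value 2): max_ending_here = 11, max_so_far = 11
Position 2 (value 3): max_ending_here = 14, max_so_far = 14
Position 3 (value -1): max_ending_here = 13, max_so_far = 14
Position 4 (value 5): max_ending_here = 18, max_so_far = 18
Position 5 (value -6): max_ending_here = 12, max_so_far = 18

Maximum subarray: [9, 2, 3, -1, 5]
Maximum sum: 18

The maximum subarray is [9, 2, 3, -1, 5] with sum 18. This subarray runs from index 0 to index 4.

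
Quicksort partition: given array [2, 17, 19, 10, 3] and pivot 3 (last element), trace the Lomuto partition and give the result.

Lomuto partition with pivot = 3:

Initial array: [2, 17, 19, 10, 3]

arr[0]=2 <= 3: swap with position 0, array becomes [2, 17, 19, 10, 3]
arr[1]=17 > 3: no swap
arr[2]=19 > 3: no swap
arr[3]=10 > 3: no swap

Place pivot at position 1: [2, 3, 19, 10, 17]
Pivot position: 1

After partitioning with pivot 3, the array becomes [2, 3, 19, 10, 17]. The pivot is placed at index 1. All elements to the left of the pivot are <= 3, and all elements to the right are > 3.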